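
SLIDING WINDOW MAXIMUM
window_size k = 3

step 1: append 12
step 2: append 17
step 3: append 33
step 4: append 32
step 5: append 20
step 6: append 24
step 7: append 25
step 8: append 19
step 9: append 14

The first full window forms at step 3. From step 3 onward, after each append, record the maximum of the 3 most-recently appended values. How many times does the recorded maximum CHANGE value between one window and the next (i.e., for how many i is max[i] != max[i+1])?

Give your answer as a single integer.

Answer: 2

Derivation:
step 1: append 12 -> window=[12] (not full yet)
step 2: append 17 -> window=[12, 17] (not full yet)
step 3: append 33 -> window=[12, 17, 33] -> max=33
step 4: append 32 -> window=[17, 33, 32] -> max=33
step 5: append 20 -> window=[33, 32, 20] -> max=33
step 6: append 24 -> window=[32, 20, 24] -> max=32
step 7: append 25 -> window=[20, 24, 25] -> max=25
step 8: append 19 -> window=[24, 25, 19] -> max=25
step 9: append 14 -> window=[25, 19, 14] -> max=25
Recorded maximums: 33 33 33 32 25 25 25
Changes between consecutive maximums: 2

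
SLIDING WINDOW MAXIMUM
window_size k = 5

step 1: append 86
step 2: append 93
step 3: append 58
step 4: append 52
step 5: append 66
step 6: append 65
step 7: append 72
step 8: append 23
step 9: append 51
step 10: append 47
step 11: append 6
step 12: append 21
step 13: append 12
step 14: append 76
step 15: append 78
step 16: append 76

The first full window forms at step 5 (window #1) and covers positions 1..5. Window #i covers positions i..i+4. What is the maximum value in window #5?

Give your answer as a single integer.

step 1: append 86 -> window=[86] (not full yet)
step 2: append 93 -> window=[86, 93] (not full yet)
step 3: append 58 -> window=[86, 93, 58] (not full yet)
step 4: append 52 -> window=[86, 93, 58, 52] (not full yet)
step 5: append 66 -> window=[86, 93, 58, 52, 66] -> max=93
step 6: append 65 -> window=[93, 58, 52, 66, 65] -> max=93
step 7: append 72 -> window=[58, 52, 66, 65, 72] -> max=72
step 8: append 23 -> window=[52, 66, 65, 72, 23] -> max=72
step 9: append 51 -> window=[66, 65, 72, 23, 51] -> max=72
Window #5 max = 72

Answer: 72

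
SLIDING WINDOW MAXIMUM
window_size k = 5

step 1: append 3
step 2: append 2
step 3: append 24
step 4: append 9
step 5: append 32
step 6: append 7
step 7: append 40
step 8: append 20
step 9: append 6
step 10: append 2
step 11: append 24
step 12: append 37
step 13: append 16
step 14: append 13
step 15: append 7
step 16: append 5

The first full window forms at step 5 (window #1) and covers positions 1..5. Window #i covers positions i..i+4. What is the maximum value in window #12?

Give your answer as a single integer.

Answer: 37

Derivation:
step 1: append 3 -> window=[3] (not full yet)
step 2: append 2 -> window=[3, 2] (not full yet)
step 3: append 24 -> window=[3, 2, 24] (not full yet)
step 4: append 9 -> window=[3, 2, 24, 9] (not full yet)
step 5: append 32 -> window=[3, 2, 24, 9, 32] -> max=32
step 6: append 7 -> window=[2, 24, 9, 32, 7] -> max=32
step 7: append 40 -> window=[24, 9, 32, 7, 40] -> max=40
step 8: append 20 -> window=[9, 32, 7, 40, 20] -> max=40
step 9: append 6 -> window=[32, 7, 40, 20, 6] -> max=40
step 10: append 2 -> window=[7, 40, 20, 6, 2] -> max=40
step 11: append 24 -> window=[40, 20, 6, 2, 24] -> max=40
step 12: append 37 -> window=[20, 6, 2, 24, 37] -> max=37
step 13: append 16 -> window=[6, 2, 24, 37, 16] -> max=37
step 14: append 13 -> window=[2, 24, 37, 16, 13] -> max=37
step 15: append 7 -> window=[24, 37, 16, 13, 7] -> max=37
step 16: append 5 -> window=[37, 16, 13, 7, 5] -> max=37
Window #12 max = 37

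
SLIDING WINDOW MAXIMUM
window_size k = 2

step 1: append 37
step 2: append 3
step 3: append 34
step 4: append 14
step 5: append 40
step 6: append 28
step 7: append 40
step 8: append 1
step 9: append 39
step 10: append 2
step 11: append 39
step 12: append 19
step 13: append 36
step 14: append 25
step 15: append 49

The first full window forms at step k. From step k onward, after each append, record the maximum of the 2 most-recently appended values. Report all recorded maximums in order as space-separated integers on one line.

step 1: append 37 -> window=[37] (not full yet)
step 2: append 3 -> window=[37, 3] -> max=37
step 3: append 34 -> window=[3, 34] -> max=34
step 4: append 14 -> window=[34, 14] -> max=34
step 5: append 40 -> window=[14, 40] -> max=40
step 6: append 28 -> window=[40, 28] -> max=40
step 7: append 40 -> window=[28, 40] -> max=40
step 8: append 1 -> window=[40, 1] -> max=40
step 9: append 39 -> window=[1, 39] -> max=39
step 10: append 2 -> window=[39, 2] -> max=39
step 11: append 39 -> window=[2, 39] -> max=39
step 12: append 19 -> window=[39, 19] -> max=39
step 13: append 36 -> window=[19, 36] -> max=36
step 14: append 25 -> window=[36, 25] -> max=36
step 15: append 49 -> window=[25, 49] -> max=49

Answer: 37 34 34 40 40 40 40 39 39 39 39 36 36 49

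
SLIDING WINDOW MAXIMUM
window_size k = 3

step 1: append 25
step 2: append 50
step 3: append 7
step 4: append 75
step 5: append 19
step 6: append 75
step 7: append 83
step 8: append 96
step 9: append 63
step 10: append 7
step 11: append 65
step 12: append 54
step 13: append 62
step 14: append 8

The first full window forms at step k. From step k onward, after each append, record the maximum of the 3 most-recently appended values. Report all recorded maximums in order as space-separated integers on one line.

Answer: 50 75 75 75 83 96 96 96 65 65 65 62

Derivation:
step 1: append 25 -> window=[25] (not full yet)
step 2: append 50 -> window=[25, 50] (not full yet)
step 3: append 7 -> window=[25, 50, 7] -> max=50
step 4: append 75 -> window=[50, 7, 75] -> max=75
step 5: append 19 -> window=[7, 75, 19] -> max=75
step 6: append 75 -> window=[75, 19, 75] -> max=75
step 7: append 83 -> window=[19, 75, 83] -> max=83
step 8: append 96 -> window=[75, 83, 96] -> max=96
step 9: append 63 -> window=[83, 96, 63] -> max=96
step 10: append 7 -> window=[96, 63, 7] -> max=96
step 11: append 65 -> window=[63, 7, 65] -> max=65
step 12: append 54 -> window=[7, 65, 54] -> max=65
step 13: append 62 -> window=[65, 54, 62] -> max=65
step 14: append 8 -> window=[54, 62, 8] -> max=62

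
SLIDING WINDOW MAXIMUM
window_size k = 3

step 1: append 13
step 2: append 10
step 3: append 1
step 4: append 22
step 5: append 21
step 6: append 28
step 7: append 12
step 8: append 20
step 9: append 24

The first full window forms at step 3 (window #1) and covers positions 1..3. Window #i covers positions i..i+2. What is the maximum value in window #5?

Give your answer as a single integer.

step 1: append 13 -> window=[13] (not full yet)
step 2: append 10 -> window=[13, 10] (not full yet)
step 3: append 1 -> window=[13, 10, 1] -> max=13
step 4: append 22 -> window=[10, 1, 22] -> max=22
step 5: append 21 -> window=[1, 22, 21] -> max=22
step 6: append 28 -> window=[22, 21, 28] -> max=28
step 7: append 12 -> window=[21, 28, 12] -> max=28
Window #5 max = 28

Answer: 28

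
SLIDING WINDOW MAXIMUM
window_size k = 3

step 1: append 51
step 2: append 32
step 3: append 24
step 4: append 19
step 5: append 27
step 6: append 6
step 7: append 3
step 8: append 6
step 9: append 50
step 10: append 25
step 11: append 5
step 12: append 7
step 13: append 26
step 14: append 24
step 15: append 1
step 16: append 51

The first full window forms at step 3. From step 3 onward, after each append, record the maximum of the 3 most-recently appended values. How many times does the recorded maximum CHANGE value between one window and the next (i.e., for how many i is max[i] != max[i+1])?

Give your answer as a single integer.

step 1: append 51 -> window=[51] (not full yet)
step 2: append 32 -> window=[51, 32] (not full yet)
step 3: append 24 -> window=[51, 32, 24] -> max=51
step 4: append 19 -> window=[32, 24, 19] -> max=32
step 5: append 27 -> window=[24, 19, 27] -> max=27
step 6: append 6 -> window=[19, 27, 6] -> max=27
step 7: append 3 -> window=[27, 6, 3] -> max=27
step 8: append 6 -> window=[6, 3, 6] -> max=6
step 9: append 50 -> window=[3, 6, 50] -> max=50
step 10: append 25 -> window=[6, 50, 25] -> max=50
step 11: append 5 -> window=[50, 25, 5] -> max=50
step 12: append 7 -> window=[25, 5, 7] -> max=25
step 13: append 26 -> window=[5, 7, 26] -> max=26
step 14: append 24 -> window=[7, 26, 24] -> max=26
step 15: append 1 -> window=[26, 24, 1] -> max=26
step 16: append 51 -> window=[24, 1, 51] -> max=51
Recorded maximums: 51 32 27 27 27 6 50 50 50 25 26 26 26 51
Changes between consecutive maximums: 7

Answer: 7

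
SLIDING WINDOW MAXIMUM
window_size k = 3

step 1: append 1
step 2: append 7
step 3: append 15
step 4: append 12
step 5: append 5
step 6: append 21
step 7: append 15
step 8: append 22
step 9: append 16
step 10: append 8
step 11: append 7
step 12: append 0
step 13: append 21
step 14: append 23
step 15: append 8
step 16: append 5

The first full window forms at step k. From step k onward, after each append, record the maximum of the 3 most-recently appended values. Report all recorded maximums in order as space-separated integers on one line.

step 1: append 1 -> window=[1] (not full yet)
step 2: append 7 -> window=[1, 7] (not full yet)
step 3: append 15 -> window=[1, 7, 15] -> max=15
step 4: append 12 -> window=[7, 15, 12] -> max=15
step 5: append 5 -> window=[15, 12, 5] -> max=15
step 6: append 21 -> window=[12, 5, 21] -> max=21
step 7: append 15 -> window=[5, 21, 15] -> max=21
step 8: append 22 -> window=[21, 15, 22] -> max=22
step 9: append 16 -> window=[15, 22, 16] -> max=22
step 10: append 8 -> window=[22, 16, 8] -> max=22
step 11: append 7 -> window=[16, 8, 7] -> max=16
step 12: append 0 -> window=[8, 7, 0] -> max=8
step 13: append 21 -> window=[7, 0, 21] -> max=21
step 14: append 23 -> window=[0, 21, 23] -> max=23
step 15: append 8 -> window=[21, 23, 8] -> max=23
step 16: append 5 -> window=[23, 8, 5] -> max=23

Answer: 15 15 15 21 21 22 22 22 16 8 21 23 23 23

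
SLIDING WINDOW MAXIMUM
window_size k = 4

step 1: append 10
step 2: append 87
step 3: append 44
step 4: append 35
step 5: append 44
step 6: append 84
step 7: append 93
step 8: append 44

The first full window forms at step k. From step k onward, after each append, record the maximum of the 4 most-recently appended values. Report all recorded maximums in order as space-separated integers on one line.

Answer: 87 87 84 93 93

Derivation:
step 1: append 10 -> window=[10] (not full yet)
step 2: append 87 -> window=[10, 87] (not full yet)
step 3: append 44 -> window=[10, 87, 44] (not full yet)
step 4: append 35 -> window=[10, 87, 44, 35] -> max=87
step 5: append 44 -> window=[87, 44, 35, 44] -> max=87
step 6: append 84 -> window=[44, 35, 44, 84] -> max=84
step 7: append 93 -> window=[35, 44, 84, 93] -> max=93
step 8: append 44 -> window=[44, 84, 93, 44] -> max=93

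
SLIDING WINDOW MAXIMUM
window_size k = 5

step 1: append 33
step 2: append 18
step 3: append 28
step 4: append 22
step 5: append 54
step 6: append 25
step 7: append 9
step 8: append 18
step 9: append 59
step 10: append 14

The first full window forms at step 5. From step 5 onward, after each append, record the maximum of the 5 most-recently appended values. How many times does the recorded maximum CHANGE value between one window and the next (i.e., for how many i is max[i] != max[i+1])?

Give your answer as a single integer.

step 1: append 33 -> window=[33] (not full yet)
step 2: append 18 -> window=[33, 18] (not full yet)
step 3: append 28 -> window=[33, 18, 28] (not full yet)
step 4: append 22 -> window=[33, 18, 28, 22] (not full yet)
step 5: append 54 -> window=[33, 18, 28, 22, 54] -> max=54
step 6: append 25 -> window=[18, 28, 22, 54, 25] -> max=54
step 7: append 9 -> window=[28, 22, 54, 25, 9] -> max=54
step 8: append 18 -> window=[22, 54, 25, 9, 18] -> max=54
step 9: append 59 -> window=[54, 25, 9, 18, 59] -> max=59
step 10: append 14 -> window=[25, 9, 18, 59, 14] -> max=59
Recorded maximums: 54 54 54 54 59 59
Changes between consecutive maximums: 1

Answer: 1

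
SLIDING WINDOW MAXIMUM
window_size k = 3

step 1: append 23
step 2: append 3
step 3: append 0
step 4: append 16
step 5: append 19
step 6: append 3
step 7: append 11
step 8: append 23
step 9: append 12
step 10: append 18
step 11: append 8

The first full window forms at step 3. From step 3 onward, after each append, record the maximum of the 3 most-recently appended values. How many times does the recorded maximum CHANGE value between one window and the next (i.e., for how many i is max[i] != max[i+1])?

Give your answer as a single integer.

Answer: 4

Derivation:
step 1: append 23 -> window=[23] (not full yet)
step 2: append 3 -> window=[23, 3] (not full yet)
step 3: append 0 -> window=[23, 3, 0] -> max=23
step 4: append 16 -> window=[3, 0, 16] -> max=16
step 5: append 19 -> window=[0, 16, 19] -> max=19
step 6: append 3 -> window=[16, 19, 3] -> max=19
step 7: append 11 -> window=[19, 3, 11] -> max=19
step 8: append 23 -> window=[3, 11, 23] -> max=23
step 9: append 12 -> window=[11, 23, 12] -> max=23
step 10: append 18 -> window=[23, 12, 18] -> max=23
step 11: append 8 -> window=[12, 18, 8] -> max=18
Recorded maximums: 23 16 19 19 19 23 23 23 18
Changes between consecutive maximums: 4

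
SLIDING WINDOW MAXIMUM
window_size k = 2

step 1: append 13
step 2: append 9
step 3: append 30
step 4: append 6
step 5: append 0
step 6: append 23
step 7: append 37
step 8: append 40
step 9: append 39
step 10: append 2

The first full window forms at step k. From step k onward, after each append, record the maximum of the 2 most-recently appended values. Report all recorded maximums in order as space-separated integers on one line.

step 1: append 13 -> window=[13] (not full yet)
step 2: append 9 -> window=[13, 9] -> max=13
step 3: append 30 -> window=[9, 30] -> max=30
step 4: append 6 -> window=[30, 6] -> max=30
step 5: append 0 -> window=[6, 0] -> max=6
step 6: append 23 -> window=[0, 23] -> max=23
step 7: append 37 -> window=[23, 37] -> max=37
step 8: append 40 -> window=[37, 40] -> max=40
step 9: append 39 -> window=[40, 39] -> max=40
step 10: append 2 -> window=[39, 2] -> max=39

Answer: 13 30 30 6 23 37 40 40 39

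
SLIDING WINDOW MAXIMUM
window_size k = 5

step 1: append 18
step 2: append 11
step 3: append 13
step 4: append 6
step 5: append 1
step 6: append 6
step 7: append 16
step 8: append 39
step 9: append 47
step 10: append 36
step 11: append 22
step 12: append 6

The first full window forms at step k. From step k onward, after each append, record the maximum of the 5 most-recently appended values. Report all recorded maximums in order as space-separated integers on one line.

step 1: append 18 -> window=[18] (not full yet)
step 2: append 11 -> window=[18, 11] (not full yet)
step 3: append 13 -> window=[18, 11, 13] (not full yet)
step 4: append 6 -> window=[18, 11, 13, 6] (not full yet)
step 5: append 1 -> window=[18, 11, 13, 6, 1] -> max=18
step 6: append 6 -> window=[11, 13, 6, 1, 6] -> max=13
step 7: append 16 -> window=[13, 6, 1, 6, 16] -> max=16
step 8: append 39 -> window=[6, 1, 6, 16, 39] -> max=39
step 9: append 47 -> window=[1, 6, 16, 39, 47] -> max=47
step 10: append 36 -> window=[6, 16, 39, 47, 36] -> max=47
step 11: append 22 -> window=[16, 39, 47, 36, 22] -> max=47
step 12: append 6 -> window=[39, 47, 36, 22, 6] -> max=47

Answer: 18 13 16 39 47 47 47 47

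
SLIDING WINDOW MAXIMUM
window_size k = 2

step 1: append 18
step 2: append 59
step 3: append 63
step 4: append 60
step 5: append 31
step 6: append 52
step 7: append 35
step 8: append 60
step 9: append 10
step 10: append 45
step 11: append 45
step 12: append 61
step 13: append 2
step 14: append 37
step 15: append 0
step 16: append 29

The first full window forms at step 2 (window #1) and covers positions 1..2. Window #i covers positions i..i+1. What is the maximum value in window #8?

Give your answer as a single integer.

step 1: append 18 -> window=[18] (not full yet)
step 2: append 59 -> window=[18, 59] -> max=59
step 3: append 63 -> window=[59, 63] -> max=63
step 4: append 60 -> window=[63, 60] -> max=63
step 5: append 31 -> window=[60, 31] -> max=60
step 6: append 52 -> window=[31, 52] -> max=52
step 7: append 35 -> window=[52, 35] -> max=52
step 8: append 60 -> window=[35, 60] -> max=60
step 9: append 10 -> window=[60, 10] -> max=60
Window #8 max = 60

Answer: 60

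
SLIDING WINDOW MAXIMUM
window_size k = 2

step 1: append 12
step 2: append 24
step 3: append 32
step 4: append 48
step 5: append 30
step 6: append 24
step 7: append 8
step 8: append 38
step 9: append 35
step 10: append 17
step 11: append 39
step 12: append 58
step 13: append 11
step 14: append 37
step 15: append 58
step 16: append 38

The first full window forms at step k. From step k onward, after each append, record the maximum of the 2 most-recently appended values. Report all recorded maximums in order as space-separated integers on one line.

step 1: append 12 -> window=[12] (not full yet)
step 2: append 24 -> window=[12, 24] -> max=24
step 3: append 32 -> window=[24, 32] -> max=32
step 4: append 48 -> window=[32, 48] -> max=48
step 5: append 30 -> window=[48, 30] -> max=48
step 6: append 24 -> window=[30, 24] -> max=30
step 7: append 8 -> window=[24, 8] -> max=24
step 8: append 38 -> window=[8, 38] -> max=38
step 9: append 35 -> window=[38, 35] -> max=38
step 10: append 17 -> window=[35, 17] -> max=35
step 11: append 39 -> window=[17, 39] -> max=39
step 12: append 58 -> window=[39, 58] -> max=58
step 13: append 11 -> window=[58, 11] -> max=58
step 14: append 37 -> window=[11, 37] -> max=37
step 15: append 58 -> window=[37, 58] -> max=58
step 16: append 38 -> window=[58, 38] -> max=58

Answer: 24 32 48 48 30 24 38 38 35 39 58 58 37 58 58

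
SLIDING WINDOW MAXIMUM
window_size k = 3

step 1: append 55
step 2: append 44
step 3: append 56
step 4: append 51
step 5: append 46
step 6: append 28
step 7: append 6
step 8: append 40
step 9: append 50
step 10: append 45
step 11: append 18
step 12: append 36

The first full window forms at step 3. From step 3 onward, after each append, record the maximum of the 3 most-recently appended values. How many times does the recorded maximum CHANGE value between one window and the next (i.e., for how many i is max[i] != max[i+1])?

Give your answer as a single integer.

Answer: 5

Derivation:
step 1: append 55 -> window=[55] (not full yet)
step 2: append 44 -> window=[55, 44] (not full yet)
step 3: append 56 -> window=[55, 44, 56] -> max=56
step 4: append 51 -> window=[44, 56, 51] -> max=56
step 5: append 46 -> window=[56, 51, 46] -> max=56
step 6: append 28 -> window=[51, 46, 28] -> max=51
step 7: append 6 -> window=[46, 28, 6] -> max=46
step 8: append 40 -> window=[28, 6, 40] -> max=40
step 9: append 50 -> window=[6, 40, 50] -> max=50
step 10: append 45 -> window=[40, 50, 45] -> max=50
step 11: append 18 -> window=[50, 45, 18] -> max=50
step 12: append 36 -> window=[45, 18, 36] -> max=45
Recorded maximums: 56 56 56 51 46 40 50 50 50 45
Changes between consecutive maximums: 5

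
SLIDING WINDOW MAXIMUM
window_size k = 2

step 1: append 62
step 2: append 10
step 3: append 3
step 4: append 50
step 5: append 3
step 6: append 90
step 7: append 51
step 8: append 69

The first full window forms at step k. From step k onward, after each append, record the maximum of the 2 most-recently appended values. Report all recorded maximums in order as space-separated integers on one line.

Answer: 62 10 50 50 90 90 69

Derivation:
step 1: append 62 -> window=[62] (not full yet)
step 2: append 10 -> window=[62, 10] -> max=62
step 3: append 3 -> window=[10, 3] -> max=10
step 4: append 50 -> window=[3, 50] -> max=50
step 5: append 3 -> window=[50, 3] -> max=50
step 6: append 90 -> window=[3, 90] -> max=90
step 7: append 51 -> window=[90, 51] -> max=90
step 8: append 69 -> window=[51, 69] -> max=69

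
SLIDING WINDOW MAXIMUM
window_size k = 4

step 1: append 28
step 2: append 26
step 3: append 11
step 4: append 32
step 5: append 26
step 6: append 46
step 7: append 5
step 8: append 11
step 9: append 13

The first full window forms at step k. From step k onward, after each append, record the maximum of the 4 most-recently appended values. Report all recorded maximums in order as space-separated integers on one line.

step 1: append 28 -> window=[28] (not full yet)
step 2: append 26 -> window=[28, 26] (not full yet)
step 3: append 11 -> window=[28, 26, 11] (not full yet)
step 4: append 32 -> window=[28, 26, 11, 32] -> max=32
step 5: append 26 -> window=[26, 11, 32, 26] -> max=32
step 6: append 46 -> window=[11, 32, 26, 46] -> max=46
step 7: append 5 -> window=[32, 26, 46, 5] -> max=46
step 8: append 11 -> window=[26, 46, 5, 11] -> max=46
step 9: append 13 -> window=[46, 5, 11, 13] -> max=46

Answer: 32 32 46 46 46 46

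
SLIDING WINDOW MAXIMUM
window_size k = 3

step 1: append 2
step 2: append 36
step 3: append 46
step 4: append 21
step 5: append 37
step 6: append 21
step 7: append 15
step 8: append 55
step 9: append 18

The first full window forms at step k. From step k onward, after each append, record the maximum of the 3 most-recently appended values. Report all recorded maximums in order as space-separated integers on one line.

Answer: 46 46 46 37 37 55 55

Derivation:
step 1: append 2 -> window=[2] (not full yet)
step 2: append 36 -> window=[2, 36] (not full yet)
step 3: append 46 -> window=[2, 36, 46] -> max=46
step 4: append 21 -> window=[36, 46, 21] -> max=46
step 5: append 37 -> window=[46, 21, 37] -> max=46
step 6: append 21 -> window=[21, 37, 21] -> max=37
step 7: append 15 -> window=[37, 21, 15] -> max=37
step 8: append 55 -> window=[21, 15, 55] -> max=55
step 9: append 18 -> window=[15, 55, 18] -> max=55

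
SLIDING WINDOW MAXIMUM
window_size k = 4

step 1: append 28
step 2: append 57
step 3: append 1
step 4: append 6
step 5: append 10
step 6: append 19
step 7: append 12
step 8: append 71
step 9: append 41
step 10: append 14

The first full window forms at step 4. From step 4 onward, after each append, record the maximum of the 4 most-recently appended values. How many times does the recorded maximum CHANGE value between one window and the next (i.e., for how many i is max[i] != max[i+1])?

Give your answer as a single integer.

Answer: 2

Derivation:
step 1: append 28 -> window=[28] (not full yet)
step 2: append 57 -> window=[28, 57] (not full yet)
step 3: append 1 -> window=[28, 57, 1] (not full yet)
step 4: append 6 -> window=[28, 57, 1, 6] -> max=57
step 5: append 10 -> window=[57, 1, 6, 10] -> max=57
step 6: append 19 -> window=[1, 6, 10, 19] -> max=19
step 7: append 12 -> window=[6, 10, 19, 12] -> max=19
step 8: append 71 -> window=[10, 19, 12, 71] -> max=71
step 9: append 41 -> window=[19, 12, 71, 41] -> max=71
step 10: append 14 -> window=[12, 71, 41, 14] -> max=71
Recorded maximums: 57 57 19 19 71 71 71
Changes between consecutive maximums: 2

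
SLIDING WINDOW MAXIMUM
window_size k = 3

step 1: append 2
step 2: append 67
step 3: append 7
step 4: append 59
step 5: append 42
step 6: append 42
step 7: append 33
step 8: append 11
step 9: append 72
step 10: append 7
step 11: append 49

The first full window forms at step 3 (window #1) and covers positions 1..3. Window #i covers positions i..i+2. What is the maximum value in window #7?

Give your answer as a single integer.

Answer: 72

Derivation:
step 1: append 2 -> window=[2] (not full yet)
step 2: append 67 -> window=[2, 67] (not full yet)
step 3: append 7 -> window=[2, 67, 7] -> max=67
step 4: append 59 -> window=[67, 7, 59] -> max=67
step 5: append 42 -> window=[7, 59, 42] -> max=59
step 6: append 42 -> window=[59, 42, 42] -> max=59
step 7: append 33 -> window=[42, 42, 33] -> max=42
step 8: append 11 -> window=[42, 33, 11] -> max=42
step 9: append 72 -> window=[33, 11, 72] -> max=72
Window #7 max = 72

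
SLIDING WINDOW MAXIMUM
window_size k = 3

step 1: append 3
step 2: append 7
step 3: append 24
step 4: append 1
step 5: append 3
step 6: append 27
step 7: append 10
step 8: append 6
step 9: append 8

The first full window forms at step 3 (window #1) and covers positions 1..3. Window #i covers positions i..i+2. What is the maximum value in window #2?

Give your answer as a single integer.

Answer: 24

Derivation:
step 1: append 3 -> window=[3] (not full yet)
step 2: append 7 -> window=[3, 7] (not full yet)
step 3: append 24 -> window=[3, 7, 24] -> max=24
step 4: append 1 -> window=[7, 24, 1] -> max=24
Window #2 max = 24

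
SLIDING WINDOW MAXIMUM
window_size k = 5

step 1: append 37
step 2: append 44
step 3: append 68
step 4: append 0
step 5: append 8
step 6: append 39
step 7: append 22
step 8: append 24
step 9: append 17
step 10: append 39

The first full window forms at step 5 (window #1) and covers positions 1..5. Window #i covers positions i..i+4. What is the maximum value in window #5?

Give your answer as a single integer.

step 1: append 37 -> window=[37] (not full yet)
step 2: append 44 -> window=[37, 44] (not full yet)
step 3: append 68 -> window=[37, 44, 68] (not full yet)
step 4: append 0 -> window=[37, 44, 68, 0] (not full yet)
step 5: append 8 -> window=[37, 44, 68, 0, 8] -> max=68
step 6: append 39 -> window=[44, 68, 0, 8, 39] -> max=68
step 7: append 22 -> window=[68, 0, 8, 39, 22] -> max=68
step 8: append 24 -> window=[0, 8, 39, 22, 24] -> max=39
step 9: append 17 -> window=[8, 39, 22, 24, 17] -> max=39
Window #5 max = 39

Answer: 39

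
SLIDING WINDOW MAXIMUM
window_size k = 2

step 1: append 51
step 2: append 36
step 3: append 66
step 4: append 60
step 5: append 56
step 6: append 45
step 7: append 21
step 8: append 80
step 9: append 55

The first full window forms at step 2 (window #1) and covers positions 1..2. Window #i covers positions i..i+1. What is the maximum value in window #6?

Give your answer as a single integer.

step 1: append 51 -> window=[51] (not full yet)
step 2: append 36 -> window=[51, 36] -> max=51
step 3: append 66 -> window=[36, 66] -> max=66
step 4: append 60 -> window=[66, 60] -> max=66
step 5: append 56 -> window=[60, 56] -> max=60
step 6: append 45 -> window=[56, 45] -> max=56
step 7: append 21 -> window=[45, 21] -> max=45
Window #6 max = 45

Answer: 45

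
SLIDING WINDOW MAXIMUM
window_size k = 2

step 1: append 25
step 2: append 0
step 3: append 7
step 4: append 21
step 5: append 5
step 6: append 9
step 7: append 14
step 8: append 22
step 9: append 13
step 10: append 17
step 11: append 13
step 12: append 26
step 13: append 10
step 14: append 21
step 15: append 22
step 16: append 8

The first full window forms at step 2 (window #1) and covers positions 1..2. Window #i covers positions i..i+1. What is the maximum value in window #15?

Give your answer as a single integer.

step 1: append 25 -> window=[25] (not full yet)
step 2: append 0 -> window=[25, 0] -> max=25
step 3: append 7 -> window=[0, 7] -> max=7
step 4: append 21 -> window=[7, 21] -> max=21
step 5: append 5 -> window=[21, 5] -> max=21
step 6: append 9 -> window=[5, 9] -> max=9
step 7: append 14 -> window=[9, 14] -> max=14
step 8: append 22 -> window=[14, 22] -> max=22
step 9: append 13 -> window=[22, 13] -> max=22
step 10: append 17 -> window=[13, 17] -> max=17
step 11: append 13 -> window=[17, 13] -> max=17
step 12: append 26 -> window=[13, 26] -> max=26
step 13: append 10 -> window=[26, 10] -> max=26
step 14: append 21 -> window=[10, 21] -> max=21
step 15: append 22 -> window=[21, 22] -> max=22
step 16: append 8 -> window=[22, 8] -> max=22
Window #15 max = 22

Answer: 22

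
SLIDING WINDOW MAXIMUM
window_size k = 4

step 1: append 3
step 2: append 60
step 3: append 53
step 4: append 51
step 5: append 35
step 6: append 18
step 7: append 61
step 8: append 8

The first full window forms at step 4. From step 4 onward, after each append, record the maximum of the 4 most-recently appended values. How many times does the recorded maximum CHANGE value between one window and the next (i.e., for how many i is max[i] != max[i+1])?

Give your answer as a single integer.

step 1: append 3 -> window=[3] (not full yet)
step 2: append 60 -> window=[3, 60] (not full yet)
step 3: append 53 -> window=[3, 60, 53] (not full yet)
step 4: append 51 -> window=[3, 60, 53, 51] -> max=60
step 5: append 35 -> window=[60, 53, 51, 35] -> max=60
step 6: append 18 -> window=[53, 51, 35, 18] -> max=53
step 7: append 61 -> window=[51, 35, 18, 61] -> max=61
step 8: append 8 -> window=[35, 18, 61, 8] -> max=61
Recorded maximums: 60 60 53 61 61
Changes between consecutive maximums: 2

Answer: 2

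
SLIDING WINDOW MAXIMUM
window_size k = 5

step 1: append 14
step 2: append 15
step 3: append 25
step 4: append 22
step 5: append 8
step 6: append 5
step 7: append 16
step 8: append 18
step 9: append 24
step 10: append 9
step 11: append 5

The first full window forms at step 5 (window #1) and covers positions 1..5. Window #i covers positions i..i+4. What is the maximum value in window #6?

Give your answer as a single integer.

Answer: 24

Derivation:
step 1: append 14 -> window=[14] (not full yet)
step 2: append 15 -> window=[14, 15] (not full yet)
step 3: append 25 -> window=[14, 15, 25] (not full yet)
step 4: append 22 -> window=[14, 15, 25, 22] (not full yet)
step 5: append 8 -> window=[14, 15, 25, 22, 8] -> max=25
step 6: append 5 -> window=[15, 25, 22, 8, 5] -> max=25
step 7: append 16 -> window=[25, 22, 8, 5, 16] -> max=25
step 8: append 18 -> window=[22, 8, 5, 16, 18] -> max=22
step 9: append 24 -> window=[8, 5, 16, 18, 24] -> max=24
step 10: append 9 -> window=[5, 16, 18, 24, 9] -> max=24
Window #6 max = 24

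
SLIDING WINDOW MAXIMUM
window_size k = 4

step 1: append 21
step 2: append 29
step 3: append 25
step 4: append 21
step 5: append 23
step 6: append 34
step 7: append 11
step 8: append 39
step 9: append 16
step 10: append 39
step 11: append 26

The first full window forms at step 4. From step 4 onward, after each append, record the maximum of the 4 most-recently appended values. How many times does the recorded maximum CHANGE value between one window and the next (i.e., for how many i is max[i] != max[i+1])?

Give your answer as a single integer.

step 1: append 21 -> window=[21] (not full yet)
step 2: append 29 -> window=[21, 29] (not full yet)
step 3: append 25 -> window=[21, 29, 25] (not full yet)
step 4: append 21 -> window=[21, 29, 25, 21] -> max=29
step 5: append 23 -> window=[29, 25, 21, 23] -> max=29
step 6: append 34 -> window=[25, 21, 23, 34] -> max=34
step 7: append 11 -> window=[21, 23, 34, 11] -> max=34
step 8: append 39 -> window=[23, 34, 11, 39] -> max=39
step 9: append 16 -> window=[34, 11, 39, 16] -> max=39
step 10: append 39 -> window=[11, 39, 16, 39] -> max=39
step 11: append 26 -> window=[39, 16, 39, 26] -> max=39
Recorded maximums: 29 29 34 34 39 39 39 39
Changes between consecutive maximums: 2

Answer: 2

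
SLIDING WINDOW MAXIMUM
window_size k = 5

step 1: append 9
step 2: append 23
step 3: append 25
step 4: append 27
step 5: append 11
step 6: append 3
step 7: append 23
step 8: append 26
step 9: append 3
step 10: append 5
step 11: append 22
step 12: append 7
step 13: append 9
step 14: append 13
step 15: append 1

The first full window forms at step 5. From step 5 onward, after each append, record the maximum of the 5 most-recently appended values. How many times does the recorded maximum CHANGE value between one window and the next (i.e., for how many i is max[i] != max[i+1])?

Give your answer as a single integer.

Answer: 2

Derivation:
step 1: append 9 -> window=[9] (not full yet)
step 2: append 23 -> window=[9, 23] (not full yet)
step 3: append 25 -> window=[9, 23, 25] (not full yet)
step 4: append 27 -> window=[9, 23, 25, 27] (not full yet)
step 5: append 11 -> window=[9, 23, 25, 27, 11] -> max=27
step 6: append 3 -> window=[23, 25, 27, 11, 3] -> max=27
step 7: append 23 -> window=[25, 27, 11, 3, 23] -> max=27
step 8: append 26 -> window=[27, 11, 3, 23, 26] -> max=27
step 9: append 3 -> window=[11, 3, 23, 26, 3] -> max=26
step 10: append 5 -> window=[3, 23, 26, 3, 5] -> max=26
step 11: append 22 -> window=[23, 26, 3, 5, 22] -> max=26
step 12: append 7 -> window=[26, 3, 5, 22, 7] -> max=26
step 13: append 9 -> window=[3, 5, 22, 7, 9] -> max=22
step 14: append 13 -> window=[5, 22, 7, 9, 13] -> max=22
step 15: append 1 -> window=[22, 7, 9, 13, 1] -> max=22
Recorded maximums: 27 27 27 27 26 26 26 26 22 22 22
Changes between consecutive maximums: 2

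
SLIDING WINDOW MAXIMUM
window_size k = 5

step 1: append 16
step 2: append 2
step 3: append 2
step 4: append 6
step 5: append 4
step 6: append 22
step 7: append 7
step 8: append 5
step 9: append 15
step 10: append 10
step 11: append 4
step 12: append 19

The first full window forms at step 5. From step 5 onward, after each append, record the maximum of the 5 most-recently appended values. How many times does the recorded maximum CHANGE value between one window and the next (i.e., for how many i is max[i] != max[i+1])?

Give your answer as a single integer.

Answer: 3

Derivation:
step 1: append 16 -> window=[16] (not full yet)
step 2: append 2 -> window=[16, 2] (not full yet)
step 3: append 2 -> window=[16, 2, 2] (not full yet)
step 4: append 6 -> window=[16, 2, 2, 6] (not full yet)
step 5: append 4 -> window=[16, 2, 2, 6, 4] -> max=16
step 6: append 22 -> window=[2, 2, 6, 4, 22] -> max=22
step 7: append 7 -> window=[2, 6, 4, 22, 7] -> max=22
step 8: append 5 -> window=[6, 4, 22, 7, 5] -> max=22
step 9: append 15 -> window=[4, 22, 7, 5, 15] -> max=22
step 10: append 10 -> window=[22, 7, 5, 15, 10] -> max=22
step 11: append 4 -> window=[7, 5, 15, 10, 4] -> max=15
step 12: append 19 -> window=[5, 15, 10, 4, 19] -> max=19
Recorded maximums: 16 22 22 22 22 22 15 19
Changes between consecutive maximums: 3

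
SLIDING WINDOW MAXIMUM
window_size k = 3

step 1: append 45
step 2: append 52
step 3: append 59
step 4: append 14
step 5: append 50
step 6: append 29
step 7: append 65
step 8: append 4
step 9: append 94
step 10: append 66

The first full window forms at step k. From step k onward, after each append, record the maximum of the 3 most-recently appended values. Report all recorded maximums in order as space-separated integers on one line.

Answer: 59 59 59 50 65 65 94 94

Derivation:
step 1: append 45 -> window=[45] (not full yet)
step 2: append 52 -> window=[45, 52] (not full yet)
step 3: append 59 -> window=[45, 52, 59] -> max=59
step 4: append 14 -> window=[52, 59, 14] -> max=59
step 5: append 50 -> window=[59, 14, 50] -> max=59
step 6: append 29 -> window=[14, 50, 29] -> max=50
step 7: append 65 -> window=[50, 29, 65] -> max=65
step 8: append 4 -> window=[29, 65, 4] -> max=65
step 9: append 94 -> window=[65, 4, 94] -> max=94
step 10: append 66 -> window=[4, 94, 66] -> max=94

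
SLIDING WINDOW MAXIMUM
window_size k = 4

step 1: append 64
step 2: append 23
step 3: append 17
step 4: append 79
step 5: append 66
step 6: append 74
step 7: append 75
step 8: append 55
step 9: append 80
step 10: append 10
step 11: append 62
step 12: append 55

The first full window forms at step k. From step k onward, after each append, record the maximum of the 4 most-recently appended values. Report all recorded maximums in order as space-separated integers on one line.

step 1: append 64 -> window=[64] (not full yet)
step 2: append 23 -> window=[64, 23] (not full yet)
step 3: append 17 -> window=[64, 23, 17] (not full yet)
step 4: append 79 -> window=[64, 23, 17, 79] -> max=79
step 5: append 66 -> window=[23, 17, 79, 66] -> max=79
step 6: append 74 -> window=[17, 79, 66, 74] -> max=79
step 7: append 75 -> window=[79, 66, 74, 75] -> max=79
step 8: append 55 -> window=[66, 74, 75, 55] -> max=75
step 9: append 80 -> window=[74, 75, 55, 80] -> max=80
step 10: append 10 -> window=[75, 55, 80, 10] -> max=80
step 11: append 62 -> window=[55, 80, 10, 62] -> max=80
step 12: append 55 -> window=[80, 10, 62, 55] -> max=80

Answer: 79 79 79 79 75 80 80 80 80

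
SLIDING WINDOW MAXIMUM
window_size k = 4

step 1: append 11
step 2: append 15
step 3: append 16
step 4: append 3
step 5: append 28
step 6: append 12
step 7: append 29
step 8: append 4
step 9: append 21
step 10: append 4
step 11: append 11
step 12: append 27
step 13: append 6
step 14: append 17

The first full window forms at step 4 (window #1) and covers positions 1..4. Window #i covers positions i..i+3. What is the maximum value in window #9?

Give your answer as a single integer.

Answer: 27

Derivation:
step 1: append 11 -> window=[11] (not full yet)
step 2: append 15 -> window=[11, 15] (not full yet)
step 3: append 16 -> window=[11, 15, 16] (not full yet)
step 4: append 3 -> window=[11, 15, 16, 3] -> max=16
step 5: append 28 -> window=[15, 16, 3, 28] -> max=28
step 6: append 12 -> window=[16, 3, 28, 12] -> max=28
step 7: append 29 -> window=[3, 28, 12, 29] -> max=29
step 8: append 4 -> window=[28, 12, 29, 4] -> max=29
step 9: append 21 -> window=[12, 29, 4, 21] -> max=29
step 10: append 4 -> window=[29, 4, 21, 4] -> max=29
step 11: append 11 -> window=[4, 21, 4, 11] -> max=21
step 12: append 27 -> window=[21, 4, 11, 27] -> max=27
Window #9 max = 27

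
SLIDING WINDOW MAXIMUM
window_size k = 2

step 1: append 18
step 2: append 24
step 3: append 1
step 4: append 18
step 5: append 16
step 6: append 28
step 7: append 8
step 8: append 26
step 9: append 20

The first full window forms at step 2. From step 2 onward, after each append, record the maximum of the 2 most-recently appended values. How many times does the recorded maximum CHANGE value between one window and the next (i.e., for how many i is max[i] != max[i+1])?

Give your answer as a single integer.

Answer: 3

Derivation:
step 1: append 18 -> window=[18] (not full yet)
step 2: append 24 -> window=[18, 24] -> max=24
step 3: append 1 -> window=[24, 1] -> max=24
step 4: append 18 -> window=[1, 18] -> max=18
step 5: append 16 -> window=[18, 16] -> max=18
step 6: append 28 -> window=[16, 28] -> max=28
step 7: append 8 -> window=[28, 8] -> max=28
step 8: append 26 -> window=[8, 26] -> max=26
step 9: append 20 -> window=[26, 20] -> max=26
Recorded maximums: 24 24 18 18 28 28 26 26
Changes between consecutive maximums: 3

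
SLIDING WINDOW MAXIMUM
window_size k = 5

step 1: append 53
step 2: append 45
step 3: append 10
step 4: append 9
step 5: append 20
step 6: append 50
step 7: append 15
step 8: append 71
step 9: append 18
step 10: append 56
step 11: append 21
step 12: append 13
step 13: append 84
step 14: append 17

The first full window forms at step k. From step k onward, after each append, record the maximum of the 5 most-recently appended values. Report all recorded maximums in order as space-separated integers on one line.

step 1: append 53 -> window=[53] (not full yet)
step 2: append 45 -> window=[53, 45] (not full yet)
step 3: append 10 -> window=[53, 45, 10] (not full yet)
step 4: append 9 -> window=[53, 45, 10, 9] (not full yet)
step 5: append 20 -> window=[53, 45, 10, 9, 20] -> max=53
step 6: append 50 -> window=[45, 10, 9, 20, 50] -> max=50
step 7: append 15 -> window=[10, 9, 20, 50, 15] -> max=50
step 8: append 71 -> window=[9, 20, 50, 15, 71] -> max=71
step 9: append 18 -> window=[20, 50, 15, 71, 18] -> max=71
step 10: append 56 -> window=[50, 15, 71, 18, 56] -> max=71
step 11: append 21 -> window=[15, 71, 18, 56, 21] -> max=71
step 12: append 13 -> window=[71, 18, 56, 21, 13] -> max=71
step 13: append 84 -> window=[18, 56, 21, 13, 84] -> max=84
step 14: append 17 -> window=[56, 21, 13, 84, 17] -> max=84

Answer: 53 50 50 71 71 71 71 71 84 84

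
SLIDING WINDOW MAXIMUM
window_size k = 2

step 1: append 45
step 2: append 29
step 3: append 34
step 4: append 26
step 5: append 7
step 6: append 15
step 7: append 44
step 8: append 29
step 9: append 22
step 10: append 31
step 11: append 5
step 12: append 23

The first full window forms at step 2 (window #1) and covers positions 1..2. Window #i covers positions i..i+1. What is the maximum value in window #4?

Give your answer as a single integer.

step 1: append 45 -> window=[45] (not full yet)
step 2: append 29 -> window=[45, 29] -> max=45
step 3: append 34 -> window=[29, 34] -> max=34
step 4: append 26 -> window=[34, 26] -> max=34
step 5: append 7 -> window=[26, 7] -> max=26
Window #4 max = 26

Answer: 26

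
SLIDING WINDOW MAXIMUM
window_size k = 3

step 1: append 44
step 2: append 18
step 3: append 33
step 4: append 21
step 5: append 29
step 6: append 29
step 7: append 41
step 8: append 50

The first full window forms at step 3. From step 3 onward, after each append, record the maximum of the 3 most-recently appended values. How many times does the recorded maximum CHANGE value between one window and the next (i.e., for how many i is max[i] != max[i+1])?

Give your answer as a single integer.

Answer: 4

Derivation:
step 1: append 44 -> window=[44] (not full yet)
step 2: append 18 -> window=[44, 18] (not full yet)
step 3: append 33 -> window=[44, 18, 33] -> max=44
step 4: append 21 -> window=[18, 33, 21] -> max=33
step 5: append 29 -> window=[33, 21, 29] -> max=33
step 6: append 29 -> window=[21, 29, 29] -> max=29
step 7: append 41 -> window=[29, 29, 41] -> max=41
step 8: append 50 -> window=[29, 41, 50] -> max=50
Recorded maximums: 44 33 33 29 41 50
Changes between consecutive maximums: 4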